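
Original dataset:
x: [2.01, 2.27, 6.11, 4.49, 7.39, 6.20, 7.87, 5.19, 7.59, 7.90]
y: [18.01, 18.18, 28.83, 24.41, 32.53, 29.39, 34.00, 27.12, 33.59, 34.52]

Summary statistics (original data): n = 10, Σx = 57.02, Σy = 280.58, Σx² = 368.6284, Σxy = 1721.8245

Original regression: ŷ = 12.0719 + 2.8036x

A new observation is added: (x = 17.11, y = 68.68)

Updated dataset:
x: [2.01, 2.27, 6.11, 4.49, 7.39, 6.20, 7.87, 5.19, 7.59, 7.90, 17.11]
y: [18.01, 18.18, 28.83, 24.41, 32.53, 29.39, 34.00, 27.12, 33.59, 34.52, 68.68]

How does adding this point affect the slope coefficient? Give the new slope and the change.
Adding the point moves β₁ from 2.8036 to 3.3573, i.e. it increases by 0.5537 (+19.7%).

x = 17.11 lies well outside the original x-range [2.01, 7.90] (x̄ ≈ 5.70), so this observation has high leverage and can move the slope substantially.

Step 1: Update the sums with the new point (n goes from 10 to 11)
Σx  = 57.02 + 17.11 = 74.13
Σy  = 280.58 + 68.68 = 349.26
Σx² = 368.6284 + 17.11² = 368.6284 + 292.7521 = 661.3805
Σxy = 1721.8245 + 17.11×68.68 = 1721.8245 + 1175.1148 = 2896.9393

Step 2: Recompute the slope with b₁ = (nΣxy − ΣxΣy) / (nΣx² − (Σx)²)
Numerator   = 11×2896.9393 − 74.13×349.26 = 31866.3323 − 25890.6438 = 5975.6885
Denominator = 11×661.3805 − 74.13² = 7275.1855 − 5495.2569 = 1779.9286
b₁(new) = 5975.6885 / 1779.9286 = 3.3573

(Same formula on the original sums: (10×1721.8245 − 57.02×280.58) / (10×368.6284 − 57.02²) = 1219.5734 / 435.0036 = 2.8036, matching the given fit.)

Step 3: Change in slope
Δβ₁ = 3.3573 − 2.8036 = +0.5537
Relative change = +0.5537 / 2.8036 × 100% = +19.7%
→ the slope increases when the point is added.

Because the point sits above the extension of the original line at a high-leverage x, it tilts the fit up.
In practice: examine leverage (hᵢ) and Cook's distance rather than deleting it automatically; investigate whether it comes from the same population as the rest of the sample.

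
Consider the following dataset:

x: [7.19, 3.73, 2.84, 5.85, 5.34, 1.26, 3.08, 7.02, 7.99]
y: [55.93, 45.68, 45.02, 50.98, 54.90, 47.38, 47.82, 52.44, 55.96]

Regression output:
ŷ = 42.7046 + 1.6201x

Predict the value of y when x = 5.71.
ŷ = 51.9554

Plug x = 5.71 into the fitted line:

ŷ = 42.7046 + 1.6201 × 5.71
ŷ = 42.7046 + 9.2508
ŷ = 51.9554

This is a point prediction; actual observations scatter around it by roughly the residual standard deviation.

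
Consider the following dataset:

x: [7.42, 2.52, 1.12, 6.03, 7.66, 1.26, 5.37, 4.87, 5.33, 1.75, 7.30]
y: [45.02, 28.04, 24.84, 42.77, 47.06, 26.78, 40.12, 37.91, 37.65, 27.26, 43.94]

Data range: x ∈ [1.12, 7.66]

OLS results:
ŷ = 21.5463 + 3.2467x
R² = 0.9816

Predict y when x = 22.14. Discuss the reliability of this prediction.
ŷ = 93.4282 (extrapolation — x = 22.14 lies outside [1.12, 7.66], so reliability is low).

Prediction calculation:
ŷ = 21.5463 + 3.2467 × 22.14
ŷ = 93.4282

Reliability:
- Data range: x ∈ [1.12, 7.66]
- Prediction point: x = 22.14 is 14.48 units above the observed range → this is EXTRAPOLATION, not interpolation

Why that matters here:
- R² describes fit only over the sampled x values; it says nothing about behaviour beyond them
- Real relationships often flatten, saturate, or turn nonlinear at extremes

Report the number if required, but flag clearly that it is an extrapolation.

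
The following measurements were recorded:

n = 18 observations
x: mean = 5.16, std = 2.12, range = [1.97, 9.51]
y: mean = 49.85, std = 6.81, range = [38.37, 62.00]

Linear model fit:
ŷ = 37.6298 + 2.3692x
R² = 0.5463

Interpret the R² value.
R² = 0.5463 means 54.63% of the variation in y is explained by the linear relationship with x. This indicates a moderate fit.

R² = 1 − SS_res/SS_tot compares the residual scatter to the total scatter of y about its mean.

Here R² = 0.5463:
- Explained: 54.63% of the variation in y
- Unexplained (residual): 100% − 54.63% = 45.37%
- Rule of thumb (below 0.3 weak; 0.3 to below 0.7 moderate; 0.7 and above strong) → moderate

Note: R² says nothing about causation, and a high R² does not by itself mean the linear form is appropriate — check the residuals.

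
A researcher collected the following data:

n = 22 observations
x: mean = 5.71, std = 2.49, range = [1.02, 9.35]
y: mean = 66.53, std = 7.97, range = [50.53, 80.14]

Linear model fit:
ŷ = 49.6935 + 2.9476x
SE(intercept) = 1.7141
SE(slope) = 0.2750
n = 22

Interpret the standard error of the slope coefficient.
The slope 2.9476 is pinned down to within about ±0.2750 (one SE) by these data — relative uncertainty 9.3%, i.e. precise.

What SE measures:
- The standard error quantifies the sampling variability of the coefficient estimate
- It is the estimated standard deviation of β̂₁ across hypothetical repeated samples of the same size
- Smaller SE → more precise estimate

Relative precision:
- SE / |β̂₁| = 0.2750 / 2.9476 = 9.3%
- Rule of thumb (under 20%: precise; 20% to under 50%: moderately precise; 50% or more: imprecise) → precise

Link to the t-test: t = β̂₁ / SE(β̂₁) = 2.9476 / 0.2750 = 10.7185, the statistic for H₀: β₁ = 0.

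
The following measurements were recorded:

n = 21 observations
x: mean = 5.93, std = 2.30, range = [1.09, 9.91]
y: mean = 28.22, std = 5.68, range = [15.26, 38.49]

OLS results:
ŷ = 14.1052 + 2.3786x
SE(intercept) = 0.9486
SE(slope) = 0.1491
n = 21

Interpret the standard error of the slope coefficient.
SE(β̂₁) = 0.1491 is the estimated standard deviation of the slope estimate across repeated samples; relative to β̂₁ = 2.3786 that is 6.3%, a precise estimate.

SE(β̂₁) = 0.1491 says: if we drew many samples of n = 21 from the same population and refit each time, the fitted slopes would scatter with a standard deviation of roughly 0.1491 around the true β₁.

Relative precision:
- SE / |β̂₁| = 0.1491 / 2.3786 = 6.3%
- Rule of thumb (under 20%: precise; 20% to under 50%: moderately precise; 50% or more: imprecise) → precise

Link to interval estimation: a confidence interval for β₁ is β̂₁ ± t* × 0.1491, so SE sets the half-width per unit of t*.

What drives SE(β̂₁): wider spread of x values → smaller SE.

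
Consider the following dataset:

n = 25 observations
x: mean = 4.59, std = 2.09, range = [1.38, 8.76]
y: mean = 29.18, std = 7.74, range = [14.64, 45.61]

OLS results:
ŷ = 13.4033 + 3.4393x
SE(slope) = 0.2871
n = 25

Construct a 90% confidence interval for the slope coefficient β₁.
The 90% CI for β₁ is (2.9472, 3.9314)

Confidence interval for the slope:

The 90% CI for β₁ is: β̂₁ ± t*(α/2, n-2) × SE(β̂₁)

Step 1: Find critical t-value
- Confidence level = 0.9
- Degrees of freedom = n - 2 = 25 - 2 = 23
- t*(α/2, 23) = 1.7139

Step 2: Calculate margin of error
Margin = 1.7139 × 0.2871 = 0.4921

Step 3: Construct interval
CI = 3.4393 ± 0.4921
CI = (2.9472, 3.9314)

Interpretation: each one-unit increase in x is associated with a change in mean y of between 2.9472 and 3.9314, with 90% confidence.
The interval does not include 0, suggesting a significant linear relationship.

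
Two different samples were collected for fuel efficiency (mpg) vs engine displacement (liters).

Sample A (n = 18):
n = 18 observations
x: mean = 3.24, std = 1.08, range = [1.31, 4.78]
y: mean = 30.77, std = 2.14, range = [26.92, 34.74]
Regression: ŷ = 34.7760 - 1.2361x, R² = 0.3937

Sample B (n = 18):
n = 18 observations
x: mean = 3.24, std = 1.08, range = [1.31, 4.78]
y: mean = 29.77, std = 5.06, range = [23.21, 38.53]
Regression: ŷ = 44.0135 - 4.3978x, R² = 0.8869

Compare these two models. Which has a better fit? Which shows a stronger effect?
Model B has the better fit (R² = 0.8869 vs 0.3937). Model B shows the stronger effect (|β₁| = 4.3978 vs 1.2361).

Model Comparison:

Goodness of fit (R²):
- Model A: R² = 0.3937 → 39.37% of variance in fuel efficiency explained
- Model B: R² = 0.8869 → 88.69% of variance in fuel efficiency explained
- 0.8869 > 0.3937 → Model B has the better fit

Effect size (slope magnitude):
- Model A: β₁ = -1.2361 → predicted fuel efficiency falls 1.2361 mpg per additional liter of engine displacement
- Model B: β₁ = -4.3978 → predicted fuel efficiency falls 4.3978 mpg per additional liter of engine displacement
- |-1.2361| < |-4.3978| → Model B shows the stronger marginal effect

Notes:
- The two samples could reflect different populations, time periods, or measurement quality.
- A steeper slope doesn't make a better model if the scatter around the line is large.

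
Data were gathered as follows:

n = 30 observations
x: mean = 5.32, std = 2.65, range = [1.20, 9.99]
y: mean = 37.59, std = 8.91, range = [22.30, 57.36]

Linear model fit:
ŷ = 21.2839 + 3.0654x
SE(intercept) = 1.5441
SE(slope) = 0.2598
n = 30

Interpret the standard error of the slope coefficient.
SE(β̂₁) = 0.2598 is the estimated standard deviation of the slope estimate across repeated samples; relative to β̂₁ = 3.0654 that is 8.5%, a precise estimate.

SE(β̂₁) = s / √Sxx, where s is the residual standard deviation and Sxx = Σ(x − x̄)². It is the yardstick for how far β̂₁ = 3.0654 could plausibly be from the true slope.

Relative precision:
- SE / |β̂₁| = 0.2598 / 3.0654 = 8.5%
- Rule of thumb (under 20%: precise; 20% to under 50%: moderately precise; 50% or more: imprecise) → precise

Rough 95% range (±2 SE): 3.0654 ± 0.5196 → (2.5458, 3.5850).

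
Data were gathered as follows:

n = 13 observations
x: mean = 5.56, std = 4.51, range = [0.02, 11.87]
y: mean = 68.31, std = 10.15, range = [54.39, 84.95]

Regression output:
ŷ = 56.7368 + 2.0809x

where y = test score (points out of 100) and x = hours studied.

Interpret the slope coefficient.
For each additional hour of study time, predicted test score increases by approximately 2.0809 points.

The slope β₁ = 2.0809 gives the rate at which the fitted test score changes with study time.

Interpretation:
- Study time up by 1 hour → predicted test score increases by 2.0809 points
- The effect is assumed constant over the observed range of x (linearity)

The intercept β₀ = 56.7368 is the predicted test score when study time = 0.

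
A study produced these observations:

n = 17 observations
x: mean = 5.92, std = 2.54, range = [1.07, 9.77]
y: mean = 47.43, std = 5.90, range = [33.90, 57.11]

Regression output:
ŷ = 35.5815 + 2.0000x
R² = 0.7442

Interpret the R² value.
About 74.42% of the variability in y is accounted for by the regression on x (R² = 0.7442) — a strong linear fit.

R² (coefficient of determination) measures the proportion of variance in y explained by the regression model.

Here R² = 0.7442:
- Explained: 74.42% of the variation in y
- Unexplained (residual): 100% − 74.42% = 25.58%
- Rule of thumb (below 0.3 weak; 0.3 to below 0.7 moderate; 0.7 and above strong) → strong

Calculation: R² = 1 − (SS_res / SS_tot), where SS_res is the sum of squared residuals and SS_tot the total sum of squares.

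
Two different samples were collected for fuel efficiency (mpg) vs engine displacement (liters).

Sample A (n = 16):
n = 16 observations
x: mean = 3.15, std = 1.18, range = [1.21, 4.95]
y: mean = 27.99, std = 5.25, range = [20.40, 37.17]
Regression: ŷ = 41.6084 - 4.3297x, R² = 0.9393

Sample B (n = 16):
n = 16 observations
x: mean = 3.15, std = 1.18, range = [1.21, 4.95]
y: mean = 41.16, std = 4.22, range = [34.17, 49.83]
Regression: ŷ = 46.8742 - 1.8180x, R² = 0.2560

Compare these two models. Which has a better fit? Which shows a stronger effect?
Model A has the better fit (R² = 0.9393 vs 0.2560). Model A shows the stronger effect (|β₁| = 4.3297 vs 1.8180).

Model Comparison:

Goodness of fit (R²):
- Model A: R² = 0.9393 → 93.93% of variance in fuel efficiency explained
- Model B: R² = 0.2560 → 25.60% of variance in fuel efficiency explained
- 0.9393 > 0.2560 → Model A has the better fit

Strength of effect — compare |β₁|:
- Model A: β₁ = -4.3297 → predicted fuel efficiency falls 4.3297 mpg per additional liter of engine displacement
- Model B: β₁ = -1.8180 → predicted fuel efficiency falls 1.8180 mpg per additional liter of engine displacement
- |-4.3297| > |-1.8180| → Model A shows the stronger marginal effect

Note: R² measures how tightly points cluster around the line; β₁ measures how steep the line is — they answer different questions.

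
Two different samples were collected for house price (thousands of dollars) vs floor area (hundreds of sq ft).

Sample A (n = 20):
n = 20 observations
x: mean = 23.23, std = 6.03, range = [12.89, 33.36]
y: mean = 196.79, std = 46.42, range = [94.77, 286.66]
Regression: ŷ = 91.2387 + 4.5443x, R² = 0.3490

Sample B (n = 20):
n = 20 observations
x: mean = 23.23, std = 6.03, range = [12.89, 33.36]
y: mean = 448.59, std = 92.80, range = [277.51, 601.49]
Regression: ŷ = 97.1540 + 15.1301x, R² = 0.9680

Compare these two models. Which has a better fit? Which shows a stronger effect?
Model B has the better fit (R² = 0.9680 vs 0.3490). Model B shows the stronger effect (|β₁| = 15.1301 vs 4.5443).

Model Comparison:

Fit — compare R²:
- Model A: R² = 0.3490 → 34.90% of variance in house price explained
- Model B: R² = 0.9680 → 96.80% of variance in house price explained
- 0.9680 > 0.3490 → Model B has the better fit

Which has the larger per-hundred sq ft effect? (|β₁|)
- Model A: β₁ = 4.5443 → predicted house price rises 4.5443 thousand dollars per additional hundred sq ft of floor area
- Model B: β₁ = 15.1301 → predicted house price rises 15.1301 thousand dollars per additional hundred sq ft of floor area
- |4.5443| < |15.1301| → Model B shows the stronger marginal effect

Note: A better fit (higher R²) doesn't necessarily mean a more important relationship.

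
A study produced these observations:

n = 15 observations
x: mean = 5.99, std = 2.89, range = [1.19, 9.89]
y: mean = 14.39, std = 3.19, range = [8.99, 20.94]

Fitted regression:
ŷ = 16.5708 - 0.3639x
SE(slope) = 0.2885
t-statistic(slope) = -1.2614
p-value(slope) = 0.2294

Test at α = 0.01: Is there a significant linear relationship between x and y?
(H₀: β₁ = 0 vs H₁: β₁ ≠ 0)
Fail to reject H₀: p-value = 0.2294 ≥ α = 0.01. The linear relationship is not significant at the 1% level.

Hypothesis test for the slope coefficient:

H₀: β₁ = 0 (no linear relationship)
H₁: β₁ ≠ 0 (linear relationship exists)

Test statistic: t = β̂₁ / SE(β̂₁) = -0.3639 / 0.2885 = -1.2614

p = 0.2294: how often a slope estimate this far from 0 (in SE units) would arise by chance if β₁ were truly 0.

Decision rule: reject H₀ if p-value < α.
p-value = 0.2294 ≥ α = 0.01 → fail to reject H₀.

Conclusion: the linear association between x and y is not significant at the 1% level.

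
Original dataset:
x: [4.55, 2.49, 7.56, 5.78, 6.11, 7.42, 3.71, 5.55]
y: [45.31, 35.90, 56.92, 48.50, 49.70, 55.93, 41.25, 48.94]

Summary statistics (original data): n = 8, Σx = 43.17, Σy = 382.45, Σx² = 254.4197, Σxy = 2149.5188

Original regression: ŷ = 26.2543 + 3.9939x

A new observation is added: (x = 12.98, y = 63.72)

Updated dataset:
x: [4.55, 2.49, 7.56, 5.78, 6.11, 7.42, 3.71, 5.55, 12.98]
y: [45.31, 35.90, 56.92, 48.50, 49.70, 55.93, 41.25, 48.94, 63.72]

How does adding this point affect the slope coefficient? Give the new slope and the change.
New slope β₁ = 2.6589 versus 3.9939 before: a change of -1.3350 (-33.4%).

The new point has HIGH LEVERAGE: x = 12.98 is far from the original mean x̄ = 43.17/8 ≈ 5.40 (original range [2.49, 7.56]).

Step 1: Update the sums with the new point (n goes from 8 to 9)
Σx  = 43.17 + 12.98 = 56.15
Σy  = 382.45 + 63.72 = 446.17
Σx² = 254.4197 + 12.98² = 254.4197 + 168.4804 = 422.9001
Σxy = 2149.5188 + 12.98×63.72 = 2149.5188 + 827.0856 = 2976.6044

Step 2: Recompute the slope with b₁ = (nΣxy − ΣxΣy) / (nΣx² − (Σx)²)
Numerator   = 9×2976.6044 − 56.15×446.17 = 26789.4396 − 25052.4455 = 1736.9941
Denominator = 9×422.9001 − 56.15² = 3806.1009 − 3152.8225 = 653.2784
b₁(new) = 1736.9941 / 653.2784 = 2.6589

(Same formula on the original sums: (8×2149.5188 − 43.17×382.45) / (8×254.4197 − 43.17²) = 685.7839 / 171.7087 = 3.9939, matching the given fit.)

Step 3: Change in slope
Δβ₁ = 2.6589 − 3.9939 = -1.3350
Relative change = -1.3350 / 3.9939 × 100% = -33.4%
→ the slope decreases when the point is added.

A high-leverage point only changes the slope if it is off the original line; here y = 63.72 is below the original trend, so the slope decreases.
In practice: refit with and without it and report both if conclusions differ; check such a point for data-entry or measurement error.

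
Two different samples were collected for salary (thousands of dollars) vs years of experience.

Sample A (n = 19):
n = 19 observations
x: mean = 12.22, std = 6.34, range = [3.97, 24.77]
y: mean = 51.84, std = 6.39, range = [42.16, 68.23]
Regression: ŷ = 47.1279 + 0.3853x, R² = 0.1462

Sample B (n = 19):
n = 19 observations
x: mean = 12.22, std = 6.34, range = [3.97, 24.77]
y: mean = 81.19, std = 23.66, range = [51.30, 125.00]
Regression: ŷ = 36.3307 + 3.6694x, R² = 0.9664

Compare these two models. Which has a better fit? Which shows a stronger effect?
Model B has the better fit (R² = 0.9664 vs 0.1462). Model B shows the stronger effect (|β₁| = 3.6694 vs 0.3853).

Model Comparison:

Fit — compare R²:
- Model A: R² = 0.1462 → 14.62% of variance in salary explained
- Model B: R² = 0.9664 → 96.64% of variance in salary explained
- 0.9664 > 0.1462 → Model B has the better fit

Which has the larger per-year effect? (|β₁|)
- Model A: β₁ = 0.3853 → predicted salary rises 0.3853 thousand dollars per additional year of experience
- Model B: β₁ = 3.6694 → predicted salary rises 3.6694 thousand dollars per additional year of experience
- |0.3853| < |3.6694| → Model B shows the stronger marginal effect

Notes:
- A better fit (higher R²) doesn't necessarily mean a more important relationship.
- R² measures how tightly points cluster around the line; β₁ measures how steep the line is — they answer different questions.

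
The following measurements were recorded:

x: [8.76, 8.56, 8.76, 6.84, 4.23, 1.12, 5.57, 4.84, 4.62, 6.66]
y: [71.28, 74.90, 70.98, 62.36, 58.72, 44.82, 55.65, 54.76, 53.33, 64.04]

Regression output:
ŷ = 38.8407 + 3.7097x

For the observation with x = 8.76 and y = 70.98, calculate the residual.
Residual = -0.3577

The residual is the difference between the actual value and the predicted value:

Residual = y - ŷ

Step 1: Calculate predicted value
ŷ = 38.8407 + 3.7097 × 8.76
ŷ = 71.3377

Step 2: Calculate residual
Residual = 70.98 - 71.3377
Residual = -0.3577

Sign check: y < ŷ, so the point is below the line and the fit overestimates here.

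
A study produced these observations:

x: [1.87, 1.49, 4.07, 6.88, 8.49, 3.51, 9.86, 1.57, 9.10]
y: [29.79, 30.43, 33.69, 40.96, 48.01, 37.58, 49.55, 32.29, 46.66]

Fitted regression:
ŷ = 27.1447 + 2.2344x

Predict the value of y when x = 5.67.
ŷ = 39.8137

To predict y for x = 5.67, substitute into the regression equation:

ŷ = 27.1447 + 2.2344 × 5.67
ŷ = 27.1447 + 12.6690
ŷ = 39.8137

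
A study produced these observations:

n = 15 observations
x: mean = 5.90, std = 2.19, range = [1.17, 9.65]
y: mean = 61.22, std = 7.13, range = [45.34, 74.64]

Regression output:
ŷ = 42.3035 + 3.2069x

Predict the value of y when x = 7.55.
ŷ = 66.5156

To predict y for x = 7.55, substitute into the regression equation:

ŷ = 42.3035 + 3.2069 × 7.55
ŷ = 42.3035 + 24.2121
ŷ = 66.5156

This is the fitted mean response at that x — an individual observation would come with a wider prediction interval.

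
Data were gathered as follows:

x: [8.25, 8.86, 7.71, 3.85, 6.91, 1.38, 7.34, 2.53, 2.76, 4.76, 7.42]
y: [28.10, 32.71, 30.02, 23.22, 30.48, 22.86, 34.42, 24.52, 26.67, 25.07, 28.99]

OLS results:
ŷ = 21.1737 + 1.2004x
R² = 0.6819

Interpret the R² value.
R² = 0.6819 means 68.19% of the variation in y is explained by the linear relationship with x. This indicates a moderate fit.

The coefficient of determination R² is the fraction of the total variation in y that the fitted line accounts for.

Here R² = 0.6819:
- Explained: 68.19% of the variation in y
- Unexplained (residual): 100% − 68.19% = 31.81%
- Rule of thumb (below 0.3 weak; 0.3 to below 0.7 moderate; 0.7 and above strong) → moderate

Equivalently, for simple linear regression R² = r², so |r| = √0.6819 ≈ 0.8258.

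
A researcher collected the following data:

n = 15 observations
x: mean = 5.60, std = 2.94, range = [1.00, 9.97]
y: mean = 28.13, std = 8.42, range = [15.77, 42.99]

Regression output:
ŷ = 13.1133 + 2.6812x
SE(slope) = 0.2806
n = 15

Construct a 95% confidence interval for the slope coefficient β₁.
The 95% CI for β₁ is (2.0750, 3.2874)

Confidence interval for the slope:

The 95% CI for β₁ is: β̂₁ ± t*(α/2, n-2) × SE(β̂₁)

Step 1: Find critical t-value
- Confidence level = 0.95
- Degrees of freedom = n - 2 = 15 - 2 = 13
- t*(α/2, 13) = 2.1604

Step 2: Calculate margin of error
Margin = 2.1604 × 0.2806 = 0.6062

Step 3: Construct interval
CI = 2.6812 ± 0.6062
CI = (2.0750, 3.2874)

Interpretation: We are 95% confident that the true slope β₁ lies between 2.0750 and 3.2874.
The interval does not include 0, suggesting a significant linear relationship.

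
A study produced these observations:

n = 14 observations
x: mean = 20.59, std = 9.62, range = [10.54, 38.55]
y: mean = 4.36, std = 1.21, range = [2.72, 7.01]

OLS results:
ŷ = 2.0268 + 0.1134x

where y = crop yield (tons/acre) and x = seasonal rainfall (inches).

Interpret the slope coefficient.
An increase of one inch in rainfall is associated with a 0.1134 tons/acre increase in predicted crop yield.

β₁ = 0.1134 is the change in predicted crop yield (tons/acre) per additional inch of rainfall.

Interpretation:
- Rainfall up by 1 inch → predicted crop yield increases by 0.1134 tons/acre
- The effect is assumed constant over the observed range of x (linearity)

(β₀ = 2.0268 is the fitted value at x = 0 and is not part of the slope interpretation.)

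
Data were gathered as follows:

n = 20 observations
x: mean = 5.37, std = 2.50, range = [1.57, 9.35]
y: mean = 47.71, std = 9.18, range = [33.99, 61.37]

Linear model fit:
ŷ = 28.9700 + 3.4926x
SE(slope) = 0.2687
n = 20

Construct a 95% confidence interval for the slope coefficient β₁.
The 95% CI for β₁ is (2.9281, 4.0571)

Confidence interval for the slope:

The 95% CI for β₁ is: β̂₁ ± t*(α/2, n-2) × SE(β̂₁)

Step 1: Find critical t-value
- Confidence level = 0.95
- Degrees of freedom = n - 2 = 20 - 2 = 18
- t*(α/2, 18) = 2.1009

Step 2: Calculate margin of error
Margin = 2.1009 × 0.2687 = 0.5645

Step 3: Construct interval
CI = 3.4926 ± 0.5645
CI = (2.9281, 4.0571)

Interpretation: We are 95% confident that the true slope β₁ lies between 2.9281 and 4.0571.
Since 0 is outside the interval, a two-sided test at α = 0.05 would reject H₀: β₁ = 0.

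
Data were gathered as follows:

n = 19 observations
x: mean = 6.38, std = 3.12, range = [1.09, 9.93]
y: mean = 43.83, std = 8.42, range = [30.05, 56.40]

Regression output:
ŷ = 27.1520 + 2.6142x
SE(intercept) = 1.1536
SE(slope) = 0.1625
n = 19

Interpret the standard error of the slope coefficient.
SE(slope) = 0.1625 measures the uncertainty in the estimated slope. The coefficient is estimated precisely (SE/|β̂₁| = 6.2%).

SE(β̂₁) = 0.1625 says: if we drew many samples of n = 19 from the same population and refit each time, the fitted slopes would scatter with a standard deviation of roughly 0.1625 around the true β₁.

Relative precision:
- SE / |β̂₁| = 0.1625 / 2.6142 = 6.2%
- Rule of thumb (under 20%: precise; 20% to under 50%: moderately precise; 50% or more: imprecise) → precise

Rough 95% range (±2 SE): 2.6142 ± 0.3250 → (2.2892, 2.9392).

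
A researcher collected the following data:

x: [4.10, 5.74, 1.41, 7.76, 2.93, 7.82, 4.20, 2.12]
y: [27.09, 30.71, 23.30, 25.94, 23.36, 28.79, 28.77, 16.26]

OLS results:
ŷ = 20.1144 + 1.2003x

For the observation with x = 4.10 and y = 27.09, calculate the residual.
Residual = 2.0544

The residual is the difference between the actual value and the predicted value:

Residual = y - ŷ

Step 1: Calculate predicted value
ŷ = 20.1144 + 1.2003 × 4.10
ŷ = 25.0356

Step 2: Calculate residual
Residual = 27.09 - 25.0356
Residual = 2.0544

The residual is positive, so the observed y = 27.09 sits above the regression line (the line underestimates it by 2.0544).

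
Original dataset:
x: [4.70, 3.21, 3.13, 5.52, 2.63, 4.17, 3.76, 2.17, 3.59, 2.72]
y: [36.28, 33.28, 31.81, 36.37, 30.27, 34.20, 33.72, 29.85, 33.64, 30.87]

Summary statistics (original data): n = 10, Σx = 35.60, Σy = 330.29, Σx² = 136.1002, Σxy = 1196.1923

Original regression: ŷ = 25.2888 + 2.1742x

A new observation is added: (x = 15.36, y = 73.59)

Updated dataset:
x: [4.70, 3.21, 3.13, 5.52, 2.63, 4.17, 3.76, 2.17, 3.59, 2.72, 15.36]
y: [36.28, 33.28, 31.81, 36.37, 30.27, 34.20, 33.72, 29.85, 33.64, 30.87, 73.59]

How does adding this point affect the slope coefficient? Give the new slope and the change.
The slope changes from 2.1742 to 3.3504 (change of +1.1762, or +54.1%).

The new point has HIGH LEVERAGE: x = 15.36 is far from the original mean x̄ = 35.60/10 ≈ 3.56 (original range [2.17, 5.52]).

Step 1: Update the sums with the new point (n goes from 10 to 11)
Σx  = 35.60 + 15.36 = 50.96
Σy  = 330.29 + 73.59 = 403.88
Σx² = 136.1002 + 15.36² = 136.1002 + 235.9296 = 372.0298
Σxy = 1196.1923 + 15.36×73.59 = 1196.1923 + 1130.3424 = 2326.5347

Step 2: Recompute the slope with b₁ = (nΣxy − ΣxΣy) / (nΣx² − (Σx)²)
Numerator   = 11×2326.5347 − 50.96×403.88 = 25591.8817 − 20581.7248 = 5010.1569
Denominator = 11×372.0298 − 50.96² = 4092.3278 − 2596.9216 = 1495.4062
b₁(new) = 5010.1569 / 1495.4062 = 3.3504

(Same formula on the original sums: (10×1196.1923 − 35.60×330.29) / (10×136.1002 − 35.60²) = 203.5990 / 93.6420 = 2.1742, matching the given fit.)

Step 3: Change in slope
Δβ₁ = 3.3504 − 2.1742 = +1.1762
Relative change = +1.1762 / 2.1742 × 100% = +54.1%
→ the slope increases when the point is added.

A high-leverage point only changes the slope if it is off the original line; here y = 73.59 is above the original trend, so the slope increases.
In practice: investigate whether it comes from the same population as the rest of the sample; check such a point for data-entry or measurement error.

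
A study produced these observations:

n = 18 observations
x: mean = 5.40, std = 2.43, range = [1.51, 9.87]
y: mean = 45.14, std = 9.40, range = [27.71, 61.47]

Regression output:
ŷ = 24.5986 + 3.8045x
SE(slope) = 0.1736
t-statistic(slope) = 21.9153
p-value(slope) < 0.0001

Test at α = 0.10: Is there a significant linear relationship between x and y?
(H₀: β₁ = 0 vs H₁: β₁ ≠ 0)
Since p-value < 0.0001 < α = 0.10, reject H₀ — the slope is significantly different from 0.

Hypothesis test for the slope coefficient:

H₀: β₁ = 0 (no linear relationship)
H₁: β₁ ≠ 0 (linear relationship exists)

Test statistic: t = β̂₁ / SE(β̂₁) = 3.8045 / 0.1736 = 21.9153

With df = 16, the two-sided p-value for |t| = 21.9153 is <0.0001.

Decision rule: reject H₀ if p-value < α.
p-value < 0.0001 < α = 0.10 → reject H₀.

At α = 0.10 the data do provide convincing evidence of a nonzero slope.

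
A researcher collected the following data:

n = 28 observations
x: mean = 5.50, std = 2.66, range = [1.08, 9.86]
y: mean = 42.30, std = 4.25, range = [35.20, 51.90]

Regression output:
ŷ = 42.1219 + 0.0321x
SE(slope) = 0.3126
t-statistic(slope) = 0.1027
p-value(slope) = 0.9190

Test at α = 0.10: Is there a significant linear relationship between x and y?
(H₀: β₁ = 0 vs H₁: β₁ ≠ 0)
p-value = 0.9190 ≥ α = 0.10, so we fail to reject H₀. The relationship is not significant.

Hypothesis test for the slope coefficient:

H₀: β₁ = 0 (no linear relationship)
H₁: β₁ ≠ 0 (linear relationship exists)

Test statistic: t = β̂₁ / SE(β̂₁) = 0.0321 / 0.3126 = 0.1027

The p-value (0.9190) is the probability, under H₀, of a t-statistic at least as extreme as |t| = 0.1027 (two-sided, df = n − 2 = 26).

Decision rule: reject H₀ if p-value < α.
p-value = 0.9190 ≥ α = 0.10 → fail to reject H₀.

There is not sufficient evidence at the 10% significance level to conclude that a linear relationship exists between x and y.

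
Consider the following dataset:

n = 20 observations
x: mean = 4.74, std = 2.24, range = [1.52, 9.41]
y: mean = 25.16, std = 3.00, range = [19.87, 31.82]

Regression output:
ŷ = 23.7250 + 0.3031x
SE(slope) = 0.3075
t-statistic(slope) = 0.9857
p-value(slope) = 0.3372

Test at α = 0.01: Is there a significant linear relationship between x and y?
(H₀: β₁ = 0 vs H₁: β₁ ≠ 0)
p-value = 0.3372 ≥ α = 0.01, so we fail to reject H₀. The relationship is not significant.

Hypothesis test for the slope coefficient:

H₀: β₁ = 0 (no linear relationship)
H₁: β₁ ≠ 0 (linear relationship exists)

Test statistic: t = β̂₁ / SE(β̂₁) = 0.3031 / 0.3075 = 0.9857

The p-value (0.3372) is the probability, under H₀, of a t-statistic at least as extreme as |t| = 0.9857 (two-sided, df = n − 2 = 18).

Decision rule: reject H₀ if p-value < α.
p-value = 0.3372 ≥ α = 0.01 → fail to reject H₀.

There is not sufficient evidence at the 1% significance level to conclude that a linear relationship exists between x and y.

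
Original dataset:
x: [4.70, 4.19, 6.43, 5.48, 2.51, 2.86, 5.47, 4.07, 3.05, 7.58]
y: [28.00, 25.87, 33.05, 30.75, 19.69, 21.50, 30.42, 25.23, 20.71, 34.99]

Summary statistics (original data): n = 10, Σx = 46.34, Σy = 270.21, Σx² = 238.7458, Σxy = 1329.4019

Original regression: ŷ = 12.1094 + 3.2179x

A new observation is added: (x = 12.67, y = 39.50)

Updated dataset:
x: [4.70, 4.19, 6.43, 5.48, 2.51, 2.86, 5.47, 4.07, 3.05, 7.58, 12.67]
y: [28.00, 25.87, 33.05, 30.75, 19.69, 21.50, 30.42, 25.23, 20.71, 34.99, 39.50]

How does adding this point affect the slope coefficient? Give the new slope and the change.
Adding the point moves β₁ from 3.2179 to 2.0361, i.e. it decreases by 1.1818 (-36.7%).

x = 12.67 lies well outside the original x-range [2.51, 7.58] (x̄ ≈ 4.63), so this observation has high leverage and can move the slope substantially.

Step 1: Update the sums with the new point (n goes from 10 to 11)
Σx  = 46.34 + 12.67 = 59.01
Σy  = 270.21 + 39.50 = 309.71
Σx² = 238.7458 + 12.67² = 238.7458 + 160.5289 = 399.2747
Σxy = 1329.4019 + 12.67×39.50 = 1329.4019 + 500.4650 = 1829.8669

Step 2: Recompute the slope with b₁ = (nΣxy − ΣxΣy) / (nΣx² − (Σx)²)
Numerator   = 11×1829.8669 − 59.01×309.71 = 20128.5359 − 18275.9871 = 1852.5488
Denominator = 11×399.2747 − 59.01² = 4392.0217 − 3482.1801 = 909.8416
b₁(new) = 1852.5488 / 909.8416 = 2.0361

(Same formula on the original sums: (10×1329.4019 − 46.34×270.21) / (10×238.7458 − 46.34²) = 772.4876 / 240.0624 = 3.2179, matching the given fit.)

Step 3: Change in slope
Δβ₁ = 2.0361 − 3.2179 = -1.1818
Relative change = -1.1818 / 3.2179 × 100% = -36.7%
→ the slope decreases when the point is added.

Because the point sits below the extension of the original line at a high-leverage x, it tilts the fit down.
In practice: investigate whether it comes from the same population as the rest of the sample.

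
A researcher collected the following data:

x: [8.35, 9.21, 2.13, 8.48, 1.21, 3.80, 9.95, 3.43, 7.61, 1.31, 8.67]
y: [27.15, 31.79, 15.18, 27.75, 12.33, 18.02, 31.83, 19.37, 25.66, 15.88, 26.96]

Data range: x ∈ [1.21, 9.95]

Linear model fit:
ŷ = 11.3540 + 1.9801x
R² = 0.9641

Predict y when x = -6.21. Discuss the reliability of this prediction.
The equation gives ŷ = -0.9424; however x = -6.21 is 7.42 units below the observed range, so this extrapolated value should not be trusted.

Prediction calculation:
ŷ = 11.3540 + 1.9801 × (-6.21)
ŷ = -0.9424

Reliability:
- Data range: x ∈ [1.21, 9.95]
- Prediction point: x = -6.21 is 7.42 units below the observed range → this is EXTRAPOLATION, not interpolation

Why that matters here:
- The standard error of prediction grows with (x − x̄)², and x = -6.21 is far from x̄ = 5.83
- There are no observations near this x to validate the fitted line there

The R² = 0.9641 only validates the fit within [1.21, 9.95]; treat ŷ = -0.9424 with caution.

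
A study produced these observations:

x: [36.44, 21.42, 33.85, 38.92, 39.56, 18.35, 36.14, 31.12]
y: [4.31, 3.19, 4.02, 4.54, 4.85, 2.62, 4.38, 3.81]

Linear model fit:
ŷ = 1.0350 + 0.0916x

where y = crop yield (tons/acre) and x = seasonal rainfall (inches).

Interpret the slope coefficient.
An increase of one inch in rainfall is associated with a 0.0916 tons/acre increase in predicted crop yield.

β₁ = 0.0916 is the change in predicted crop yield (tons/acre) per additional inch of rainfall.

Interpretation:
- Rainfall up by 1 inch → predicted crop yield increases by 0.0916 tons/acre
- This is a linear approximation: the same per-unit change is assumed across the whole observed x range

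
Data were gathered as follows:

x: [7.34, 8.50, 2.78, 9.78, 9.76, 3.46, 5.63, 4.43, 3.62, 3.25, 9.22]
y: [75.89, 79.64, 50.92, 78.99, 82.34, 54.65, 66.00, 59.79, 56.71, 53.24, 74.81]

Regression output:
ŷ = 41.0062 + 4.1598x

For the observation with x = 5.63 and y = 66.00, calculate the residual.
Residual = 1.5741

The residual is the difference between the actual value and the predicted value:

Residual = y - ŷ

Step 1: Calculate predicted value
ŷ = 41.0062 + 4.1598 × 5.63
ŷ = 64.4259

Step 2: Calculate residual
Residual = 66.00 - 64.4259
Residual = 1.5741

Sign check: y > ŷ, so the point is above the line and the fit underestimates here.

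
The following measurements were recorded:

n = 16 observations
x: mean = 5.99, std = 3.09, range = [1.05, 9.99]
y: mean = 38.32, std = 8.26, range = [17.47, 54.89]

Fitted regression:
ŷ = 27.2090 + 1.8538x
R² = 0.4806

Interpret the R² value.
About 48.06% of the variability in y is accounted for by the regression on x (R² = 0.4806) — a moderate linear fit.

R² (coefficient of determination) measures the proportion of variance in y explained by the regression model.

Here R² = 0.4806:
- Explained: 48.06% of the variation in y
- Unexplained (residual): 100% − 48.06% = 51.94%
- Rule of thumb (below 0.3 weak; 0.3 to below 0.7 moderate; 0.7 and above strong) → moderate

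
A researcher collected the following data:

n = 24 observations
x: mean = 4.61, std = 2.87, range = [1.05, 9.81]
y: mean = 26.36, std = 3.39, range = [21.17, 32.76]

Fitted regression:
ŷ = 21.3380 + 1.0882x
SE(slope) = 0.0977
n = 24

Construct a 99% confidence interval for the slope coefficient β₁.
The 99% CI for β₁ is (0.8128, 1.3636)

Confidence interval for the slope:

The 99% CI for β₁ is: β̂₁ ± t*(α/2, n-2) × SE(β̂₁)

Step 1: Find critical t-value
- Confidence level = 0.99
- Degrees of freedom = n - 2 = 24 - 2 = 22
- t*(α/2, 22) = 2.8188

Step 2: Calculate margin of error
Margin = 2.8188 × 0.0977 = 0.2754

Step 3: Construct interval
CI = 1.0882 ± 0.2754
CI = (0.8128, 1.3636)

Interpretation: each one-unit increase in x is associated with a change in mean y of between 0.8128 and 1.3636, with 99% confidence.
The interval does not include 0, suggesting a significant linear relationship.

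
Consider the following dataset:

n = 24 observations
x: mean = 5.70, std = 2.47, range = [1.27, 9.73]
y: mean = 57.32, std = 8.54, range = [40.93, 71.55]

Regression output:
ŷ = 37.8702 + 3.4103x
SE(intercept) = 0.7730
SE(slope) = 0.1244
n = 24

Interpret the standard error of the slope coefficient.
The slope 3.4103 is pinned down to within about ±0.1244 (one SE) by these data — relative uncertainty 3.6%, i.e. precise.

What SE measures:
- The standard error quantifies the sampling variability of the coefficient estimate
- It is the estimated standard deviation of β̂₁ across hypothetical repeated samples of the same size
- Smaller SE → more precise estimate

Relative precision:
- SE / |β̂₁| = 0.1244 / 3.4103 = 3.6%
- Rule of thumb (under 20%: precise; 20% to under 50%: moderately precise; 50% or more: imprecise) → precise

Rough 95% range (±2 SE): 3.4103 ± 0.2488 → (3.1615, 3.6591).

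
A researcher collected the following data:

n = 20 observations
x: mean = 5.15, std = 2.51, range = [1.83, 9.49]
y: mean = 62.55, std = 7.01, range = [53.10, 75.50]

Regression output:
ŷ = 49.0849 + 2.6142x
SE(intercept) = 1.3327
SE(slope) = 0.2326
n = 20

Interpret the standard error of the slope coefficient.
SE(slope) = 0.2326 measures the uncertainty in the estimated slope. The coefficient is estimated precisely (SE/|β̂₁| = 8.9%).

What SE measures:
- The standard error quantifies the sampling variability of the coefficient estimate
- It is the estimated standard deviation of β̂₁ across hypothetical repeated samples of the same size
- Smaller SE → more precise estimate

Relative precision:
- SE / |β̂₁| = 0.2326 / 2.6142 = 8.9%
- Rule of thumb (under 20%: precise; 20% to under 50%: moderately precise; 50% or more: imprecise) → precise

Link to interval estimation: a confidence interval for β₁ is β̂₁ ± t* × 0.2326, so SE sets the half-width per unit of t*.

What drives SE(β̂₁): larger n (here n = 20) → smaller SE.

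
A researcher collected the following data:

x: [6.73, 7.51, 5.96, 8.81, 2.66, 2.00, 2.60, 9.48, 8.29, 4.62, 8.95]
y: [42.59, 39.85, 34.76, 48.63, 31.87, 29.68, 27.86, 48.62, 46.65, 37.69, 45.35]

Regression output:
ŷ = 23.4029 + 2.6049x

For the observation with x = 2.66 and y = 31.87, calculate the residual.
Residual = 1.5381

The residual is the difference between the actual value and the predicted value:

Residual = y - ŷ

Step 1: Calculate predicted value
ŷ = 23.4029 + 2.6049 × 2.66
ŷ = 30.3319

Step 2: Calculate residual
Residual = 31.87 - 30.3319
Residual = 1.5381

The residual is positive, so the observed y = 31.87 sits above the regression line (the line underestimates it by 1.5381).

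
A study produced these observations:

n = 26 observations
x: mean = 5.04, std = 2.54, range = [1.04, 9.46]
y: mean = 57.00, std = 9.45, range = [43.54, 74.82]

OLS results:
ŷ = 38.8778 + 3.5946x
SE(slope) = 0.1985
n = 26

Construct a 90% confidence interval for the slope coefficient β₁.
The 90% CI for β₁ is (3.2550, 3.9342)

Confidence interval for the slope:

The 90% CI for β₁ is: β̂₁ ± t*(α/2, n-2) × SE(β̂₁)

Step 1: Find critical t-value
- Confidence level = 0.9
- Degrees of freedom = n - 2 = 26 - 2 = 24
- t*(α/2, 24) = 1.7109

Step 2: Calculate margin of error
Margin = 1.7109 × 0.1985 = 0.3396

Step 3: Construct interval
CI = 3.5946 ± 0.3396
CI = (3.2550, 3.9342)

Interpretation: each one-unit increase in x is associated with a change in mean y of between 3.2550 and 3.9342, with 90% confidence.
Since 0 is outside the interval, a two-sided test at α = 0.10 would reject H₀: β₁ = 0.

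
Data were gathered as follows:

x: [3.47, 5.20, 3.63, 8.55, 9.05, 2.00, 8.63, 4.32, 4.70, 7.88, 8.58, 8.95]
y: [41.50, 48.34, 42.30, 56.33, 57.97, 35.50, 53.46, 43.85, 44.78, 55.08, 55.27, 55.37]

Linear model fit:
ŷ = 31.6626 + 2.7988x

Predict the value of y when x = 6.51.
ŷ = 49.8828

Plug x = 6.51 into the fitted line:

ŷ = 31.6626 + 2.7988 × 6.51
ŷ = 31.6626 + 18.2202
ŷ = 49.8828

This is a point prediction; actual observations scatter around it by roughly the residual standard deviation.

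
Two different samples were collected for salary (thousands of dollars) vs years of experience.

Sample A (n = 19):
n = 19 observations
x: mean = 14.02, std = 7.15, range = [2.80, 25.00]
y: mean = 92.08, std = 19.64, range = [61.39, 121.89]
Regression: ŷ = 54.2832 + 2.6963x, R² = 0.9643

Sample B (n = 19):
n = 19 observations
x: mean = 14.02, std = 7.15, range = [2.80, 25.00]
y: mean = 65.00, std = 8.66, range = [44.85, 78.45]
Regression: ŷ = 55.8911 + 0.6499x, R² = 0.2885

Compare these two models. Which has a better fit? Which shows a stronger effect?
Model A has the better fit (R² = 0.9643 vs 0.2885). Model A shows the stronger effect (|β₁| = 2.6963 vs 0.6499).

Model Comparison:

Which explains more variance? (R²)
- Model A: R² = 0.9643 → 96.43% of variance in salary explained
- Model B: R² = 0.2885 → 28.85% of variance in salary explained
- 0.9643 > 0.2885 → Model A has the better fit

Strength of effect — compare |β₁|:
- Model A: β₁ = 2.6963 → predicted salary rises 2.6963 thousand dollars per additional year of experience
- Model B: β₁ = 0.6499 → predicted salary rises 0.6499 thousand dollars per additional year of experience
- |2.6963| > |0.6499| → Model A shows the stronger marginal effect

Note: A steeper slope doesn't make a better model if the scatter around the line is large.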